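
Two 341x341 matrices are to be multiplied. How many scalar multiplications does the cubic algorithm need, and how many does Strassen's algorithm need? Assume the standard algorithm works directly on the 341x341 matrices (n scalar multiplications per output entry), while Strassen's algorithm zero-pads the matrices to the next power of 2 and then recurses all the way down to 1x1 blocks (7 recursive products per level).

Matrix multiplication for 341x341 matrices:

Strassen's algorithm requires power-of-2 dimensions. Pad 341x341 to 512x512 (next power of 2).

Standard algorithm: 341^3 = 39651821 multiplications
Strassen's algorithm: 7^(log2(512)) = 7^9 = 40353607 multiplications
Difference: 39651821 - 40353607 = -701786 (Strassen uses MORE here due to padding overhead — for small or just-over-power-of-2 n, padding can outweigh the per-level savings)

Standard: 39651821 multiplications (341^3). Strassen: 40353607 multiplications (7^9, after padding to 512x512). Strassen reduces 8 recursive multiplications to 7 at each level.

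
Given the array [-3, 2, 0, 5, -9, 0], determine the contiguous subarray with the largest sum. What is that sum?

Using Kadane's algorithm on [-3, 2, 0, 5, -9, 0]:

Scanning through the array:
Position 1 (value 2): max_ending_here = 2, max_so_far = 2
Position 2 (value 0): max_ending_here = 2, max_so_far = 2
Position 3 (value 5): max_ending_here = 7, max_so_far = 7
Position 4 (value -9): max_ending_here = -2, max_so_far = 7
Position 5 (value 0): max_ending_here = 0, max_so_far = 7

Maximum subarray: [2, 0, 5]
Maximum sum: 7

The maximum subarray is [2, 0, 5] with sum 7. This subarray runs from index 1 to index 3.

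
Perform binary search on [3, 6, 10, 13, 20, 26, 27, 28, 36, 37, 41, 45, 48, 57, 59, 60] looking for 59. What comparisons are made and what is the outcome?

Binary search for 59 in [3, 6, 10, 13, 20, 26, 27, 28, 36, 37, 41, 45, 48, 57, 59, 60]:

lo=0, hi=15, mid=7, arr[mid]=28 -> 28 < 59, search right half
lo=8, hi=15, mid=11, arr[mid]=45 -> 45 < 59, search right half
lo=12, hi=15, mid=13, arr[mid]=57 -> 57 < 59, search right half
lo=14, hi=15, mid=14, arr[mid]=59 -> Found target at index 14!

Binary search finds 59 at index 14 after 4 comparisons. The search repeatedly halves the search space by comparing with the middle element.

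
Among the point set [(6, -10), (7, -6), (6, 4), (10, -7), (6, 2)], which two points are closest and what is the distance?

Computing all pairwise distances among 5 points:

d((6, -10), (7, -6)) = 4.1231
d((6, -10), (6, 4)) = 14.0
d((6, -10), (10, -7)) = 5.0
d((6, -10), (6, 2)) = 12.0
d((7, -6), (6, 4)) = 10.0499
d((7, -6), (10, -7)) = 3.1623
d((7, -6), (6, 2)) = 8.0623
d((6, 4), (10, -7)) = 11.7047
d((6, 4), (6, 2)) = 2.0 <-- minimum
d((10, -7), (6, 2)) = 9.8489

Closest pair: (6, 4) and (6, 2) with distance 2.0

The closest pair is (6, 4) and (6, 2) with Euclidean distance 2.0. For 5 points, brute-force pairwise comparison is shown above. For large n, the divide-and-conquer algorithm (sort by x, recurse on halves, check the dividing strip) achieves O(n log n).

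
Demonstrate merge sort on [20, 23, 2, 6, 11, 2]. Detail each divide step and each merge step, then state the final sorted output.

Merge sort trace:

Split: [20, 23, 2, 6, 11, 2] -> [20, 23, 2] and [6, 11, 2]
  Split: [20, 23, 2] -> [20] and [23, 2]
    Split: [23, 2] -> [23] and [2]
    Merge: [23] + [2] -> [2, 23]
  Merge: [20] + [2, 23] -> [2, 20, 23]
  Split: [6, 11, 2] -> [6] and [11, 2]
    Split: [11, 2] -> [11] and [2]
    Merge: [11] + [2] -> [2, 11]
  Merge: [6] + [2, 11] -> [2, 6, 11]
Merge: [2, 20, 23] + [2, 6, 11] -> [2, 2, 6, 11, 20, 23]

Final sorted array: [2, 2, 6, 11, 20, 23]

The merge sort proceeds by recursively splitting the array and merging sorted halves.
After all merges, the sorted array is [2, 2, 6, 11, 20, 23].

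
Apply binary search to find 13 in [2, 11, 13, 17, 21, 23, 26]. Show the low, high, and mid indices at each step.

Binary search for 13 in [2, 11, 13, 17, 21, 23, 26]:

lo=0, hi=6, mid=3, arr[mid]=17 -> 17 > 13, search left half
lo=0, hi=2, mid=1, arr[mid]=11 -> 11 < 13, search right half
lo=2, hi=2, mid=2, arr[mid]=13 -> Found target at index 2!

Binary search finds 13 at index 2 after 3 comparisons. The search repeatedly halves the search space by comparing with the middle element.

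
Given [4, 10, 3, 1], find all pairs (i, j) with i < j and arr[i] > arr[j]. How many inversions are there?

Finding inversions in [4, 10, 3, 1]:

(0, 2): arr[0]=4 > arr[2]=3
(0, 3): arr[0]=4 > arr[3]=1
(1, 2): arr[1]=10 > arr[2]=3
(1, 3): arr[1]=10 > arr[3]=1
(2, 3): arr[2]=3 > arr[3]=1

Total inversions: 5

The array has 5 inversion(s): (0,2), (0,3), (1,2), (1,3), (2,3). Each pair (i,j) satisfies i < j and arr[i] > arr[j].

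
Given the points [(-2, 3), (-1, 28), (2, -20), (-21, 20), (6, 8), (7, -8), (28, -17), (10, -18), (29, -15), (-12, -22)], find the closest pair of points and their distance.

Computing all pairwise distances among 10 points:

d((-2, 3), (-1, 28)) = 25.02
d((-2, 3), (2, -20)) = 23.3452
d((-2, 3), (-21, 20)) = 25.4951
d((-2, 3), (6, 8)) = 9.434
d((-2, 3), (7, -8)) = 14.2127
d((-2, 3), (28, -17)) = 36.0555
d((-2, 3), (10, -18)) = 24.1868
d((-2, 3), (29, -15)) = 35.8469
d((-2, 3), (-12, -22)) = 26.9258
d((-1, 28), (2, -20)) = 48.0937
d((-1, 28), (-21, 20)) = 21.5407
d((-1, 28), (6, 8)) = 21.1896
d((-1, 28), (7, -8)) = 36.8782
d((-1, 28), (28, -17)) = 53.535
d((-1, 28), (10, -18)) = 47.2969
d((-1, 28), (29, -15)) = 52.4309
d((-1, 28), (-12, -22)) = 51.1957
d((2, -20), (-21, 20)) = 46.1411
d((2, -20), (6, 8)) = 28.2843
d((2, -20), (7, -8)) = 13.0
d((2, -20), (28, -17)) = 26.1725
d((2, -20), (10, -18)) = 8.2462
d((2, -20), (29, -15)) = 27.4591
d((2, -20), (-12, -22)) = 14.1421
d((-21, 20), (6, 8)) = 29.5466
d((-21, 20), (7, -8)) = 39.598
d((-21, 20), (28, -17)) = 61.4003
d((-21, 20), (10, -18)) = 49.0408
d((-21, 20), (29, -15)) = 61.0328
d((-21, 20), (-12, -22)) = 42.9535
d((6, 8), (7, -8)) = 16.0312
d((6, 8), (28, -17)) = 33.3017
d((6, 8), (10, -18)) = 26.3059
d((6, 8), (29, -15)) = 32.5269
d((6, 8), (-12, -22)) = 34.9857
d((7, -8), (28, -17)) = 22.8473
d((7, -8), (10, -18)) = 10.4403
d((7, -8), (29, -15)) = 23.0868
d((7, -8), (-12, -22)) = 23.6008
d((28, -17), (10, -18)) = 18.0278
d((28, -17), (29, -15)) = 2.2361 <-- minimum
d((28, -17), (-12, -22)) = 40.3113
d((10, -18), (29, -15)) = 19.2354
d((10, -18), (-12, -22)) = 22.3607
d((29, -15), (-12, -22)) = 41.5933

Closest pair: (28, -17) and (29, -15) with distance 2.2361

The closest pair is (28, -17) and (29, -15) with Euclidean distance 2.2361. For 10 points, brute-force pairwise comparison is shown above. For large n, the divide-and-conquer algorithm (sort by x, recurse on halves, check the dividing strip) achieves O(n log n).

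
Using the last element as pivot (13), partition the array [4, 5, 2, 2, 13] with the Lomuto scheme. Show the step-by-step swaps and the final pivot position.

Lomuto partition with pivot = 13:

Initial array: [4, 5, 2, 2, 13]

arr[0]=4 <= 13: swap with position 0, array becomes [4, 5, 2, 2, 13]
arr[1]=5 <= 13: swap with position 1, array becomes [4, 5, 2, 2, 13]
arr[2]=2 <= 13: swap with position 2, array becomes [4, 5, 2, 2, 13]
arr[3]=2 <= 13: swap with position 3, array becomes [4, 5, 2, 2, 13]

Place pivot at position 4: [4, 5, 2, 2, 13]
Pivot position: 4

After partitioning with pivot 13, the array becomes [4, 5, 2, 2, 13]. The pivot is placed at index 4. All elements to the left of the pivot are <= 13, and all elements to the right are > 13.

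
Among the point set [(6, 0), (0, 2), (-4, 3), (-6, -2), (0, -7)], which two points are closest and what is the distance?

Computing all pairwise distances among 5 points:

d((6, 0), (0, 2)) = 6.3246
d((6, 0), (-4, 3)) = 10.4403
d((6, 0), (-6, -2)) = 12.1655
d((6, 0), (0, -7)) = 9.2195
d((0, 2), (-4, 3)) = 4.1231 <-- minimum
d((0, 2), (-6, -2)) = 7.2111
d((0, 2), (0, -7)) = 9.0
d((-4, 3), (-6, -2)) = 5.3852
d((-4, 3), (0, -7)) = 10.7703
d((-6, -2), (0, -7)) = 7.8102

Closest pair: (0, 2) and (-4, 3) with distance 4.1231

The closest pair is (0, 2) and (-4, 3) with Euclidean distance 4.1231. For 5 points, brute-force pairwise comparison is shown above. For large n, the divide-and-conquer algorithm (sort by x, recurse on halves, check the dividing strip) achieves O(n log n).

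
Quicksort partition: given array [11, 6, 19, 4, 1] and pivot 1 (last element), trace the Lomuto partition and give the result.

Lomuto partition with pivot = 1:

Initial array: [11, 6, 19, 4, 1]

arr[0]=11 > 1: no swap
arr[1]=6 > 1: no swap
arr[2]=19 > 1: no swap
arr[3]=4 > 1: no swap

Place pivot at position 0: [1, 6, 19, 4, 11]
Pivot position: 0

After partitioning with pivot 1, the array becomes [1, 6, 19, 4, 11]. The pivot is placed at index 0. All elements to the left of the pivot are <= 1, and all elements to the right are > 1.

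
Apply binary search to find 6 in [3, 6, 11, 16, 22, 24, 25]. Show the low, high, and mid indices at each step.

Binary search for 6 in [3, 6, 11, 16, 22, 24, 25]:

lo=0, hi=6, mid=3, arr[mid]=16 -> 16 > 6, search left half
lo=0, hi=2, mid=1, arr[mid]=6 -> Found target at index 1!

Binary search finds 6 at index 1 after 2 comparisons. The search repeatedly halves the search space by comparing with the middle element.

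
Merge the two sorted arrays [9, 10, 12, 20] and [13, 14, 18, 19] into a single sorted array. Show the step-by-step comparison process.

Merging process:

Compare 9 vs 13: take 9 from left. Merged: [9]
Compare 10 vs 13: take 10 from left. Merged: [9, 10]
Compare 12 vs 13: take 12 from left. Merged: [9, 10, 12]
Compare 20 vs 13: take 13 from right. Merged: [9, 10, 12, 13]
Compare 20 vs 14: take 14 from right. Merged: [9, 10, 12, 13, 14]
Compare 20 vs 18: take 18 from right. Merged: [9, 10, 12, 13, 14, 18]
Compare 20 vs 19: take 19 from right. Merged: [9, 10, 12, 13, 14, 18, 19]
Append remaining from left: [20]. Merged: [9, 10, 12, 13, 14, 18, 19, 20]

Final merged array: [9, 10, 12, 13, 14, 18, 19, 20]
Total comparisons: 7

The merged array is [9, 10, 12, 13, 14, 18, 19, 20], requiring 7 comparisons. The merge step runs in O(n) time where n is the total number of elements.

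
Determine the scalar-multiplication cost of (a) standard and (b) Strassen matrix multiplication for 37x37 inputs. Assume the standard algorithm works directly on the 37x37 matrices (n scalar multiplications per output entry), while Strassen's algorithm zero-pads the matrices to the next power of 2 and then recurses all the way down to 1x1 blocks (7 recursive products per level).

Matrix multiplication for 37x37 matrices:

Strassen's algorithm requires power-of-2 dimensions. Pad 37x37 to 64x64 (next power of 2).

Standard algorithm: 37^3 = 50653 multiplications
Strassen's algorithm: 7^(log2(64)) = 7^6 = 117649 multiplications
Difference: 50653 - 117649 = -66996 (Strassen uses MORE here due to padding overhead — for small or just-over-power-of-2 n, padding can outweigh the per-level savings)

Standard: 50653 multiplications (37^3). Strassen: 117649 multiplications (7^6, after padding to 64x64). Strassen reduces 8 recursive multiplications to 7 at each level.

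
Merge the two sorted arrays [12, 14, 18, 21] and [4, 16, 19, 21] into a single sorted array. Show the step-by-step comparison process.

Merging process:

Compare 12 vs 4: take 4 from right. Merged: [4]
Compare 12 vs 16: take 12 from left. Merged: [4, 12]
Compare 14 vs 16: take 14 from left. Merged: [4, 12, 14]
Compare 18 vs 16: take 16 from right. Merged: [4, 12, 14, 16]
Compare 18 vs 19: take 18 from left. Merged: [4, 12, 14, 16, 18]
Compare 21 vs 19: take 19 from right. Merged: [4, 12, 14, 16, 18, 19]
Compare 21 vs 21: take 21 from left. Merged: [4, 12, 14, 16, 18, 19, 21]
Append remaining from right: [21]. Merged: [4, 12, 14, 16, 18, 19, 21, 21]

Final merged array: [4, 12, 14, 16, 18, 19, 21, 21]
Total comparisons: 7

The merged array is [4, 12, 14, 16, 18, 19, 21, 21], requiring 7 comparisons. The merge step runs in O(n) time where n is the total number of elements.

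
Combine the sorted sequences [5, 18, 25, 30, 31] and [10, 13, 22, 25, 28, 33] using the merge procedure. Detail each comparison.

Merging process:

Compare 5 vs 10: take 5 from left. Merged: [5]
Compare 18 vs 10: take 10 from right. Merged: [5, 10]
Compare 18 vs 13: take 13 from right. Merged: [5, 10, 13]
Compare 18 vs 22: take 18 from left. Merged: [5, 10, 13, 18]
Compare 25 vs 22: take 22 from right. Merged: [5, 10, 13, 18, 22]
Compare 25 vs 25: take 25 from left. Merged: [5, 10, 13, 18, 22, 25]
Compare 30 vs 25: take 25 from right. Merged: [5, 10, 13, 18, 22, 25, 25]
Compare 30 vs 28: take 28 from right. Merged: [5, 10, 13, 18, 22, 25, 25, 28]
Compare 30 vs 33: take 30 from left. Merged: [5, 10, 13, 18, 22, 25, 25, 28, 30]
Compare 31 vs 33: take 31 from left. Merged: [5, 10, 13, 18, 22, 25, 25, 28, 30, 31]
Append remaining from right: [33]. Merged: [5, 10, 13, 18, 22, 25, 25, 28, 30, 31, 33]

Final merged array: [5, 10, 13, 18, 22, 25, 25, 28, 30, 31, 33]
Total comparisons: 10

The merged array is [5, 10, 13, 18, 22, 25, 25, 28, 30, 31, 33], requiring 10 comparisons. The merge step runs in O(n) time where n is the total number of elements.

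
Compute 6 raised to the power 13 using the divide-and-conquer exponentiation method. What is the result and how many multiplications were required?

Computing 6^13 by squaring (build up from 6^1; each line after the first costs one multiplication):

6^1 = 6
6^2 = (6^1)^2 = 6^2 = 36
6^3 = 6 * 6^2 = 6 * 36 = 216
6^6 = (6^3)^2 = 216^2 = 46656
6^12 = (6^6)^2 = 46656^2 = 2176782336
6^13 = 6 * 6^12 = 6 * 2176782336 = 13060694016

Result: 13060694016
Multiplications needed: 5 (5 lines after 6^1)

6^13 = 13060694016. Using exponentiation by squaring, this requires 5 multiplications. The key idea: if the exponent is even, square the half-power; if odd, multiply by the base once.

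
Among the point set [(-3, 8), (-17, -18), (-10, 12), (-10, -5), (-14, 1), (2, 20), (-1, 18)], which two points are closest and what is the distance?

Computing all pairwise distances among 7 points:

d((-3, 8), (-17, -18)) = 29.5296
d((-3, 8), (-10, 12)) = 8.0623
d((-3, 8), (-10, -5)) = 14.7648
d((-3, 8), (-14, 1)) = 13.0384
d((-3, 8), (2, 20)) = 13.0
d((-3, 8), (-1, 18)) = 10.198
d((-17, -18), (-10, 12)) = 30.8058
d((-17, -18), (-10, -5)) = 14.7648
d((-17, -18), (-14, 1)) = 19.2354
d((-17, -18), (2, 20)) = 42.4853
d((-17, -18), (-1, 18)) = 39.3954
d((-10, 12), (-10, -5)) = 17.0
d((-10, 12), (-14, 1)) = 11.7047
d((-10, 12), (2, 20)) = 14.4222
d((-10, 12), (-1, 18)) = 10.8167
d((-10, -5), (-14, 1)) = 7.2111
d((-10, -5), (2, 20)) = 27.7308
d((-10, -5), (-1, 18)) = 24.6982
d((-14, 1), (2, 20)) = 24.8395
d((-14, 1), (-1, 18)) = 21.4009
d((2, 20), (-1, 18)) = 3.6056 <-- minimum

Closest pair: (2, 20) and (-1, 18) with distance 3.6056

The closest pair is (2, 20) and (-1, 18) with Euclidean distance 3.6056. For 7 points, brute-force pairwise comparison is shown above. For large n, the divide-and-conquer algorithm (sort by x, recurse on halves, check the dividing strip) achieves O(n log n).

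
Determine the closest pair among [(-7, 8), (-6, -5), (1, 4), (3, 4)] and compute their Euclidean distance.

Computing all pairwise distances among 4 points:

d((-7, 8), (-6, -5)) = 13.0384
d((-7, 8), (1, 4)) = 8.9443
d((-7, 8), (3, 4)) = 10.7703
d((-6, -5), (1, 4)) = 11.4018
d((-6, -5), (3, 4)) = 12.7279
d((1, 4), (3, 4)) = 2.0 <-- minimum

Closest pair: (1, 4) and (3, 4) with distance 2.0

The closest pair is (1, 4) and (3, 4) with Euclidean distance 2.0. For 4 points, brute-force pairwise comparison is shown above. For large n, the divide-and-conquer algorithm (sort by x, recurse on halves, check the dividing strip) achieves O(n log n).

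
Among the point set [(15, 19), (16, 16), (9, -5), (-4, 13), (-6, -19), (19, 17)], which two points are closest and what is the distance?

Computing all pairwise distances among 6 points:

d((15, 19), (16, 16)) = 3.1623 <-- minimum
d((15, 19), (9, -5)) = 24.7386
d((15, 19), (-4, 13)) = 19.9249
d((15, 19), (-6, -19)) = 43.4166
d((15, 19), (19, 17)) = 4.4721
d((16, 16), (9, -5)) = 22.1359
d((16, 16), (-4, 13)) = 20.2237
d((16, 16), (-6, -19)) = 41.3401
d((16, 16), (19, 17)) = 3.1623 <-- minimum
d((9, -5), (-4, 13)) = 22.2036
d((9, -5), (-6, -19)) = 20.5183
d((9, -5), (19, 17)) = 24.1661
d((-4, 13), (-6, -19)) = 32.0624
d((-4, 13), (19, 17)) = 23.3452
d((-6, -19), (19, 17)) = 43.8292

Minimum distance: 3.1623 (tie among 2 pairs: (15, 19) and (16, 16); (16, 16) and (19, 17))

The minimum Euclidean distance is 3.1623. There is a tie: 2 pairs achieve this minimum — (15, 19) and (16, 16); (16, 16) and (19, 17). Any of these is a valid closest pair. For 6 points, brute-force pairwise comparison is shown above. For large n, the divide-and-conquer algorithm (sort by x, recurse on halves, check the dividing strip) achieves O(n log n).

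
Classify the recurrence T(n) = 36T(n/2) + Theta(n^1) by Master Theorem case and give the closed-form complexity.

Master Theorem for T(n) = 36T(n/2) + O(n^1):

a = 36, b = 2, c = 1
log_b(a) = log_2(36) = 5.1699

Case 1: c = 1 < log_2(36) = 5.1699
T(n) = O(n^(log_2 36))

For T(n) = 36T(n/2) + O(n^1): log_2(36) = 5.1699. This is Case 1 of the Master Theorem (c < log_b(a), work dominated by leaves), giving O(n^(log_2 36)).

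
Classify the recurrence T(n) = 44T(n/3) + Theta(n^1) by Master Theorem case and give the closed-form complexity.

Master Theorem for T(n) = 44T(n/3) + O(n^1):

a = 44, b = 3, c = 1
log_b(a) = log_3(44) = 3.4445

Case 1: c = 1 < log_3(44) = 3.4445
T(n) = O(n^(log_3 44))

For T(n) = 44T(n/3) + O(n^1): log_3(44) = 3.4445. This is Case 1 of the Master Theorem (c < log_b(a), work dominated by leaves), giving O(n^(log_3 44)).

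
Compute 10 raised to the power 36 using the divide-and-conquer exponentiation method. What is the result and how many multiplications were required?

Computing 10^36 by squaring (build up from 10^1; each line after the first costs one multiplication):

10^1 = 10
10^2 = (10^1)^2 = 10^2 = 100
10^4 = (10^2)^2 = 100^2 = 10000
10^8 = (10^4)^2 = 10000^2 = 100000000
10^9 = 10 * 10^8 = 10 * 100000000 = 1000000000
10^18 = (10^9)^2 = 1000000000^2 = 1000000000000000000
10^36 = (10^18)^2 = 1000000000000000000^2 = 1000000000000000000000000000000000000

Result: 1000000000000000000000000000000000000
Multiplications needed: 6 (6 lines after 10^1)

10^36 = 1000000000000000000000000000000000000. Using exponentiation by squaring, this requires 6 multiplications. The key idea: if the exponent is even, square the half-power; if odd, multiply by the base once.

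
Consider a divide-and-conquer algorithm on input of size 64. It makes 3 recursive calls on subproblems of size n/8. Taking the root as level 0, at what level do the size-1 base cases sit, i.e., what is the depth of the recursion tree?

For divide and conquer with division factor 8:

Problem sizes at each level:
Level 0: 64
Level 1: 8
Level 2: 1

The root is level 0 and the size-1 base case is level 2 (the tree spans levels 0 through 2, i.e. 3 levels counting the root), so the depth is the number of divisions: log_8(64) = 2

The recursion tree depth is log_8(64) = 2. At each level, the problem size is divided by 8, so it takes 2 divisions to reduce to a base case of size 1. The algorithm makes 3 recursive calls at each level.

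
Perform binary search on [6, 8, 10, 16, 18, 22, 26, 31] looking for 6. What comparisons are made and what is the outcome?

Binary search for 6 in [6, 8, 10, 16, 18, 22, 26, 31]:

lo=0, hi=7, mid=3, arr[mid]=16 -> 16 > 6, search left half
lo=0, hi=2, mid=1, arr[mid]=8 -> 8 > 6, search left half
lo=0, hi=0, mid=0, arr[mid]=6 -> Found target at index 0!

Binary search finds 6 at index 0 after 3 comparisons. The search repeatedly halves the search space by comparing with the middle element.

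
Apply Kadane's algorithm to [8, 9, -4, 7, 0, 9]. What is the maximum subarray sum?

Using Kadane's algorithm on [8, 9, -4, 7, 0, 9]:

Scanning through the array:
Position 1 (value 9): max_ending_here = 17, max_so_far = 17
Position 2 (value -4): max_ending_here = 13, max_so_far = 17
Position 3 (value 7): max_ending_here = 20, max_so_far = 20
Position 4 (value 0): max_ending_here = 20, max_so_far = 20
Position 5 (value 9): max_ending_here = 29, max_so_far = 29

Maximum subarray: [8, 9, -4, 7, 0, 9]
Maximum sum: 29

The maximum subarray is [8, 9, -4, 7, 0, 9] with sum 29. This subarray runs from index 0 to index 5.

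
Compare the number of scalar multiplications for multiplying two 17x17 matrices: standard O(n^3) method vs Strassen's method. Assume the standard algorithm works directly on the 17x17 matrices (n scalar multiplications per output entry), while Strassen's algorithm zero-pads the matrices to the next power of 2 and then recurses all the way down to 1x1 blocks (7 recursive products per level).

Matrix multiplication for 17x17 matrices:

Strassen's algorithm requires power-of-2 dimensions. Pad 17x17 to 32x32 (next power of 2).

Standard algorithm: 17^3 = 4913 multiplications
Strassen's algorithm: 7^(log2(32)) = 7^5 = 16807 multiplications
Difference: 4913 - 16807 = -11894 (Strassen uses MORE here due to padding overhead — for small or just-over-power-of-2 n, padding can outweigh the per-level savings)

Standard: 4913 multiplications (17^3). Strassen: 16807 multiplications (7^5, after padding to 32x32). Strassen reduces 8 recursive multiplications to 7 at each level.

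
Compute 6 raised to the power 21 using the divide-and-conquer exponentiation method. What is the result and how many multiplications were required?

Computing 6^21 by squaring (build up from 6^1; each line after the first costs one multiplication):

6^1 = 6
6^2 = (6^1)^2 = 6^2 = 36
6^4 = (6^2)^2 = 36^2 = 1296
6^5 = 6 * 6^4 = 6 * 1296 = 7776
6^10 = (6^5)^2 = 7776^2 = 60466176
6^20 = (6^10)^2 = 60466176^2 = 3656158440062976
6^21 = 6 * 6^20 = 6 * 3656158440062976 = 21936950640377856

Result: 21936950640377856
Multiplications needed: 6 (6 lines after 6^1)

6^21 = 21936950640377856. Using exponentiation by squaring, this requires 6 multiplications. The key idea: if the exponent is even, square the half-power; if odd, multiply by the base once.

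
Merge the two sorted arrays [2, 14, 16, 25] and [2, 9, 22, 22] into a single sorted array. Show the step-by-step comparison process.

Merging process:

Compare 2 vs 2: take 2 from left. Merged: [2]
Compare 14 vs 2: take 2 from right. Merged: [2, 2]
Compare 14 vs 9: take 9 from right. Merged: [2, 2, 9]
Compare 14 vs 22: take 14 from left. Merged: [2, 2, 9, 14]
Compare 16 vs 22: take 16 from left. Merged: [2, 2, 9, 14, 16]
Compare 25 vs 22: take 22 from right. Merged: [2, 2, 9, 14, 16, 22]
Compare 25 vs 22: take 22 from right. Merged: [2, 2, 9, 14, 16, 22, 22]
Append remaining from left: [25]. Merged: [2, 2, 9, 14, 16, 22, 22, 25]

Final merged array: [2, 2, 9, 14, 16, 22, 22, 25]
Total comparisons: 7

The merged array is [2, 2, 9, 14, 16, 22, 22, 25], requiring 7 comparisons. The merge step runs in O(n) time where n is the total number of elements.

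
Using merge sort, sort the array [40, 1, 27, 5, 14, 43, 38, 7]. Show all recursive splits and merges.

Merge sort trace:

Split: [40, 1, 27, 5, 14, 43, 38, 7] -> [40, 1, 27, 5] and [14, 43, 38, 7]
  Split: [40, 1, 27, 5] -> [40, 1] and [27, 5]
    Split: [40, 1] -> [40] and [1]
    Merge: [40] + [1] -> [1, 40]
    Split: [27, 5] -> [27] and [5]
    Merge: [27] + [5] -> [5, 27]
  Merge: [1, 40] + [5, 27] -> [1, 5, 27, 40]
  Split: [14, 43, 38, 7] -> [14, 43] and [38, 7]
    Split: [14, 43] -> [14] and [43]
    Merge: [14] + [43] -> [14, 43]
    Split: [38, 7] -> [38] and [7]
    Merge: [38] + [7] -> [7, 38]
  Merge: [14, 43] + [7, 38] -> [7, 14, 38, 43]
Merge: [1, 5, 27, 40] + [7, 14, 38, 43] -> [1, 5, 7, 14, 27, 38, 40, 43]

Final sorted array: [1, 5, 7, 14, 27, 38, 40, 43]

The merge sort proceeds by recursively splitting the array and merging sorted halves.
After all merges, the sorted array is [1, 5, 7, 14, 27, 38, 40, 43].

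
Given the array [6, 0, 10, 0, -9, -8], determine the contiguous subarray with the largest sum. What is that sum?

Using Kadane's algorithm on [6, 0, 10, 0, -9, -8]:

Scanning through the array:
Position 1 (value 0): max_ending_here = 6, max_so_far = 6
Position 2 (value 10): max_ending_here = 16, max_so_far = 16
Position 3 (value 0): max_ending_here = 16, max_so_far = 16
Position 4 (value -9): max_ending_here = 7, max_so_far = 16
Position 5 (value -8): max_ending_here = -1, max_so_far = 16

Maximum subarray: [6, 0, 10]
Maximum sum: 16

The maximum subarray is [6, 0, 10] with sum 16. This subarray runs from index 0 to index 2.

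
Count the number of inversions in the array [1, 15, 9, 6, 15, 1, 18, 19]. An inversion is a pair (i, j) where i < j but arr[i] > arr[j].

Finding inversions in [1, 15, 9, 6, 15, 1, 18, 19]:

(1, 2): arr[1]=15 > arr[2]=9
(1, 3): arr[1]=15 > arr[3]=6
(1, 5): arr[1]=15 > arr[5]=1
(2, 3): arr[2]=9 > arr[3]=6
(2, 5): arr[2]=9 > arr[5]=1
(3, 5): arr[3]=6 > arr[5]=1
(4, 5): arr[4]=15 > arr[5]=1

Total inversions: 7

The array has 7 inversion(s): (1,2), (1,3), (1,5), (2,3), (2,5), (3,5), (4,5). Each pair (i,j) satisfies i < j and arr[i] > arr[j].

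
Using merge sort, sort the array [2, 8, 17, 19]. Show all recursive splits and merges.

Merge sort trace:

Split: [2, 8, 17, 19] -> [2, 8] and [17, 19]
  Split: [2, 8] -> [2] and [8]
  Merge: [2] + [8] -> [2, 8]
  Split: [17, 19] -> [17] and [19]
  Merge: [17] + [19] -> [17, 19]
Merge: [2, 8] + [17, 19] -> [2, 8, 17, 19]

Final sorted array: [2, 8, 17, 19]

The merge sort proceeds by recursively splitting the array and merging sorted halves.
After all merges, the sorted array is [2, 8, 17, 19].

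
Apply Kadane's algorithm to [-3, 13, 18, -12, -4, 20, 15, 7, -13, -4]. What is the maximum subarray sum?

Using Kadane's algorithm on [-3, 13, 18, -12, -4, 20, 15, 7, -13, -4]:

Scanning through the array:
Position 1 (value 13): max_ending_here = 13, max_so_far = 13
Position 2 (value 18): max_ending_here = 31, max_so_far = 31
Position 3 (value -12): max_ending_here = 19, max_so_far = 31
Position 4 (value -4): max_ending_here = 15, max_so_far = 31
Position 5 (value 20): max_ending_here = 35, max_so_far = 35
Position 6 (value 15): max_ending_here = 50, max_so_far = 50
Position 7 (value 7): max_ending_here = 57, max_so_far = 57
Position 8 (value -13): max_ending_here = 44, max_so_far = 57
Position 9 (value -4): max_ending_here = 40, max_so_far = 57

Maximum subarray: [13, 18, -12, -4, 20, 15, 7]
Maximum sum: 57

The maximum subarray is [13, 18, -12, -4, 20, 15, 7] with sum 57. This subarray runs from index 1 to index 7.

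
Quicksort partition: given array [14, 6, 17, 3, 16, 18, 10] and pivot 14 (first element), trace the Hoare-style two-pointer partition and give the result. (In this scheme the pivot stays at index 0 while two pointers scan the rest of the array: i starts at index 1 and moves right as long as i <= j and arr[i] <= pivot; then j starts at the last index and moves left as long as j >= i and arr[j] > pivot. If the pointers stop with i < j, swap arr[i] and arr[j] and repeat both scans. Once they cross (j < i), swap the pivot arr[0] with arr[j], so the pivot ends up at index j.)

Hoare-style two-pointer partition with pivot = 14:

Initial array: [14, 6, 17, 3, 16, 18, 10]

Pointers start at i = 1, j = 6.
i stops at index 2 (arr[2]=17 > 14), j stops at index 6 (arr[6]=10 <= 14): swap arr[2] and arr[6], array becomes [14, 6, 10, 3, 16, 18, 17]
i ends at 4, j ends at 3: the pointers have crossed (j < i), so scanning stops.

Swap pivot arr[0] with arr[3] to place pivot at position 3: [3, 6, 10, 14, 16, 18, 17]
Pivot position: 3

After partitioning with pivot 14, the array becomes [3, 6, 10, 14, 16, 18, 17]. The pivot is placed at index 3. All elements to the left of the pivot are <= 14, and all elements to the right are > 14.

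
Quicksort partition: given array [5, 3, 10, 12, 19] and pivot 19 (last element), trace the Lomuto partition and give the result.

Lomuto partition with pivot = 19:

Initial array: [5, 3, 10, 12, 19]

arr[0]=5 <= 19: swap with position 0, array becomes [5, 3, 10, 12, 19]
arr[1]=3 <= 19: swap with position 1, array becomes [5, 3, 10, 12, 19]
arr[2]=10 <= 19: swap with position 2, array becomes [5, 3, 10, 12, 19]
arr[3]=12 <= 19: swap with position 3, array becomes [5, 3, 10, 12, 19]

Place pivot at position 4: [5, 3, 10, 12, 19]
Pivot position: 4

After partitioning with pivot 19, the array becomes [5, 3, 10, 12, 19]. The pivot is placed at index 4. All elements to the left of the pivot are <= 19, and all elements to the right are > 19.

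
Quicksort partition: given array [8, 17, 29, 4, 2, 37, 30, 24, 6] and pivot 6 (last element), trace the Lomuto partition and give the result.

Lomuto partition with pivot = 6:

Initial array: [8, 17, 29, 4, 2, 37, 30, 24, 6]

arr[0]=8 > 6: no swap
arr[1]=17 > 6: no swap
arr[2]=29 > 6: no swap
arr[3]=4 <= 6: swap with position 0, array becomes [4, 17, 29, 8, 2, 37, 30, 24, 6]
arr[4]=2 <= 6: swap with position 1, array becomes [4, 2, 29, 8, 17, 37, 30, 24, 6]
arr[5]=37 > 6: no swap
arr[6]=30 > 6: no swap
arr[7]=24 > 6: no swap

Place pivot at position 2: [4, 2, 6, 8, 17, 37, 30, 24, 29]
Pivot position: 2

After partitioning with pivot 6, the array becomes [4, 2, 6, 8, 17, 37, 30, 24, 29]. The pivot is placed at index 2. All elements to the left of the pivot are <= 6, and all elements to the right are > 6.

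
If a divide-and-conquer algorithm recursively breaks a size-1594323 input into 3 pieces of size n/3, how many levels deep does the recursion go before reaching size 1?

For divide and conquer with division factor 3:

Problem sizes at each level:
Level 0: 1594323
Level 1: 531441
Level 2: 177147
Level 3: 59049
Level 4: 19683
Level 5: 6561
Level 6: 2187
Level 7: 729
Level 8: 243
Level 9: 81
Level 10: 27
Level 11: 9
Level 12: 3
Level 13: 1

The root is level 0 and the size-1 base case is level 13 (the tree spans levels 0 through 13, i.e. 14 levels counting the root), so the depth is the number of divisions: log_3(1594323) = 13

The recursion tree depth is log_3(1594323) = 13. At each level, the problem size is divided by 3, so it takes 13 divisions to reduce to a base case of size 1. The algorithm makes 3 recursive calls at each level.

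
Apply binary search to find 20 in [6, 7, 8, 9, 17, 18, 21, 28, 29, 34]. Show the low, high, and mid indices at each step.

Binary search for 20 in [6, 7, 8, 9, 17, 18, 21, 28, 29, 34]:

lo=0, hi=9, mid=4, arr[mid]=17 -> 17 < 20, search right half
lo=5, hi=9, mid=7, arr[mid]=28 -> 28 > 20, search left half
lo=5, hi=6, mid=5, arr[mid]=18 -> 18 < 20, search right half
lo=6, hi=6, mid=6, arr[mid]=21 -> 21 > 20, search left half
lo=6 > hi=5, target 20 not found

Binary search determines that 20 is not in the array after 4 comparisons. The search space was exhausted without finding the target.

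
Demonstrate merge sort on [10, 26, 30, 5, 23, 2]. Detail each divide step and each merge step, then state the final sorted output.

Merge sort trace:

Split: [10, 26, 30, 5, 23, 2] -> [10, 26, 30] and [5, 23, 2]
  Split: [10, 26, 30] -> [10] and [26, 30]
    Split: [26, 30] -> [26] and [30]
    Merge: [26] + [30] -> [26, 30]
  Merge: [10] + [26, 30] -> [10, 26, 30]
  Split: [5, 23, 2] -> [5] and [23, 2]
    Split: [23, 2] -> [23] and [2]
    Merge: [23] + [2] -> [2, 23]
  Merge: [5] + [2, 23] -> [2, 5, 23]
Merge: [10, 26, 30] + [2, 5, 23] -> [2, 5, 10, 23, 26, 30]

Final sorted array: [2, 5, 10, 23, 26, 30]

The merge sort proceeds by recursively splitting the array and merging sorted halves.
After all merges, the sorted array is [2, 5, 10, 23, 26, 30].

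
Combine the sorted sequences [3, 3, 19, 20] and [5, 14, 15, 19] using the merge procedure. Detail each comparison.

Merging process:

Compare 3 vs 5: take 3 from left. Merged: [3]
Compare 3 vs 5: take 3 from left. Merged: [3, 3]
Compare 19 vs 5: take 5 from right. Merged: [3, 3, 5]
Compare 19 vs 14: take 14 from right. Merged: [3, 3, 5, 14]
Compare 19 vs 15: take 15 from right. Merged: [3, 3, 5, 14, 15]
Compare 19 vs 19: take 19 from left. Merged: [3, 3, 5, 14, 15, 19]
Compare 20 vs 19: take 19 from right. Merged: [3, 3, 5, 14, 15, 19, 19]
Append remaining from left: [20]. Merged: [3, 3, 5, 14, 15, 19, 19, 20]

Final merged array: [3, 3, 5, 14, 15, 19, 19, 20]
Total comparisons: 7

The merged array is [3, 3, 5, 14, 15, 19, 19, 20], requiring 7 comparisons. The merge step runs in O(n) time where n is the total number of elements.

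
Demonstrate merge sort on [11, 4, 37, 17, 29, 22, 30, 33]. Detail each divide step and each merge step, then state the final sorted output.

Merge sort trace:

Split: [11, 4, 37, 17, 29, 22, 30, 33] -> [11, 4, 37, 17] and [29, 22, 30, 33]
  Split: [11, 4, 37, 17] -> [11, 4] and [37, 17]
    Split: [11, 4] -> [11] and [4]
    Merge: [11] + [4] -> [4, 11]
    Split: [37, 17] -> [37] and [17]
    Merge: [37] + [17] -> [17, 37]
  Merge: [4, 11] + [17, 37] -> [4, 11, 17, 37]
  Split: [29, 22, 30, 33] -> [29, 22] and [30, 33]
    Split: [29, 22] -> [29] and [22]
    Merge: [29] + [22] -> [22, 29]
    Split: [30, 33] -> [30] and [33]
    Merge: [30] + [33] -> [30, 33]
  Merge: [22, 29] + [30, 33] -> [22, 29, 30, 33]
Merge: [4, 11, 17, 37] + [22, 29, 30, 33] -> [4, 11, 17, 22, 29, 30, 33, 37]

Final sorted array: [4, 11, 17, 22, 29, 30, 33, 37]

The merge sort proceeds by recursively splitting the array and merging sorted halves.
After all merges, the sorted array is [4, 11, 17, 22, 29, 30, 33, 37].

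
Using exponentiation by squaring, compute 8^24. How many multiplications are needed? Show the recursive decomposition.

Computing 8^24 by squaring (build up from 8^1; each line after the first costs one multiplication):

8^1 = 8
8^2 = (8^1)^2 = 8^2 = 64
8^3 = 8 * 8^2 = 8 * 64 = 512
8^6 = (8^3)^2 = 512^2 = 262144
8^12 = (8^6)^2 = 262144^2 = 68719476736
8^24 = (8^12)^2 = 68719476736^2 = 4722366482869645213696

Result: 4722366482869645213696
Multiplications needed: 5 (5 lines after 8^1)

8^24 = 4722366482869645213696. Using exponentiation by squaring, this requires 5 multiplications. The key idea: if the exponent is even, square the half-power; if odd, multiply by the base once.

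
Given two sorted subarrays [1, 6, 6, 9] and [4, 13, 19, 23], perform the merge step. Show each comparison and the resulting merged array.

Merging process:

Compare 1 vs 4: take 1 from left. Merged: [1]
Compare 6 vs 4: take 4 from right. Merged: [1, 4]
Compare 6 vs 13: take 6 from left. Merged: [1, 4, 6]
Compare 6 vs 13: take 6 from left. Merged: [1, 4, 6, 6]
Compare 9 vs 13: take 9 from left. Merged: [1, 4, 6, 6, 9]
Append remaining from right: [13, 19, 23]. Merged: [1, 4, 6, 6, 9, 13, 19, 23]

Final merged array: [1, 4, 6, 6, 9, 13, 19, 23]
Total comparisons: 5

The merged array is [1, 4, 6, 6, 9, 13, 19, 23], requiring 5 comparisons. The merge step runs in O(n) time where n is the total number of elements.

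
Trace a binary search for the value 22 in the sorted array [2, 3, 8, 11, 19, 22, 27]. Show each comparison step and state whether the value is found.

Binary search for 22 in [2, 3, 8, 11, 19, 22, 27]:

lo=0, hi=6, mid=3, arr[mid]=11 -> 11 < 22, search right half
lo=4, hi=6, mid=5, arr[mid]=22 -> Found target at index 5!

Binary search finds 22 at index 5 after 2 comparisons. The search repeatedly halves the search space by comparing with the middle element.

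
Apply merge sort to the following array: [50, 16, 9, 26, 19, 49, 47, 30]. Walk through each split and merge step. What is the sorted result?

Merge sort trace:

Split: [50, 16, 9, 26, 19, 49, 47, 30] -> [50, 16, 9, 26] and [19, 49, 47, 30]
  Split: [50, 16, 9, 26] -> [50, 16] and [9, 26]
    Split: [50, 16] -> [50] and [16]
    Merge: [50] + [16] -> [16, 50]
    Split: [9, 26] -> [9] and [26]
    Merge: [9] + [26] -> [9, 26]
  Merge: [16, 50] + [9, 26] -> [9, 16, 26, 50]
  Split: [19, 49, 47, 30] -> [19, 49] and [47, 30]
    Split: [19, 49] -> [19] and [49]
    Merge: [19] + [49] -> [19, 49]
    Split: [47, 30] -> [47] and [30]
    Merge: [47] + [30] -> [30, 47]
  Merge: [19, 49] + [30, 47] -> [19, 30, 47, 49]
Merge: [9, 16, 26, 50] + [19, 30, 47, 49] -> [9, 16, 19, 26, 30, 47, 49, 50]

Final sorted array: [9, 16, 19, 26, 30, 47, 49, 50]

The merge sort proceeds by recursively splitting the array and merging sorted halves.
After all merges, the sorted array is [9, 16, 19, 26, 30, 47, 49, 50].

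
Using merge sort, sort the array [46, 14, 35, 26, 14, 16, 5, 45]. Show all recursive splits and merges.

Merge sort trace:

Split: [46, 14, 35, 26, 14, 16, 5, 45] -> [46, 14, 35, 26] and [14, 16, 5, 45]
  Split: [46, 14, 35, 26] -> [46, 14] and [35, 26]
    Split: [46, 14] -> [46] and [14]
    Merge: [46] + [14] -> [14, 46]
    Split: [35, 26] -> [35] and [26]
    Merge: [35] + [26] -> [26, 35]
  Merge: [14, 46] + [26, 35] -> [14, 26, 35, 46]
  Split: [14, 16, 5, 45] -> [14, 16] and [5, 45]
    Split: [14, 16] -> [14] and [16]
    Merge: [14] + [16] -> [14, 16]
    Split: [5, 45] -> [5] and [45]
    Merge: [5] + [45] -> [5, 45]
  Merge: [14, 16] + [5, 45] -> [5, 14, 16, 45]
Merge: [14, 26, 35, 46] + [5, 14, 16, 45] -> [5, 14, 14, 16, 26, 35, 45, 46]

Final sorted array: [5, 14, 14, 16, 26, 35, 45, 46]

The merge sort proceeds by recursively splitting the array and merging sorted halves.
After all merges, the sorted array is [5, 14, 14, 16, 26, 35, 45, 46].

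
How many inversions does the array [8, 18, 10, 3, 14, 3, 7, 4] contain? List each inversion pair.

Finding inversions in [8, 18, 10, 3, 14, 3, 7, 4]:

(0, 3): arr[0]=8 > arr[3]=3
(0, 5): arr[0]=8 > arr[5]=3
(0, 6): arr[0]=8 > arr[6]=7
(0, 7): arr[0]=8 > arr[7]=4
(1, 2): arr[1]=18 > arr[2]=10
(1, 3): arr[1]=18 > arr[3]=3
(1, 4): arr[1]=18 > arr[4]=14
(1, 5): arr[1]=18 > arr[5]=3
(1, 6): arr[1]=18 > arr[6]=7
(1, 7): arr[1]=18 > arr[7]=4
(2, 3): arr[2]=10 > arr[3]=3
(2, 5): arr[2]=10 > arr[5]=3
(2, 6): arr[2]=10 > arr[6]=7
(2, 7): arr[2]=10 > arr[7]=4
(4, 5): arr[4]=14 > arr[5]=3
(4, 6): arr[4]=14 > arr[6]=7
(4, 7): arr[4]=14 > arr[7]=4
(6, 7): arr[6]=7 > arr[7]=4

Total inversions: 18

The array has 18 inversion(s): (0,3), (0,5), (0,6), (0,7), (1,2), (1,3), (1,4), (1,5), (1,6), (1,7), (2,3), (2,5), (2,6), (2,7), (4,5), (4,6), (4,7), (6,7). Each pair (i,j) satisfies i < j and arr[i] > arr[j].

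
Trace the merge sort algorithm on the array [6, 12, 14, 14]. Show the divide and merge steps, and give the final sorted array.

Merge sort trace:

Split: [6, 12, 14, 14] -> [6, 12] and [14, 14]
  Split: [6, 12] -> [6] and [12]
  Merge: [6] + [12] -> [6, 12]
  Split: [14, 14] -> [14] and [14]
  Merge: [14] + [14] -> [14, 14]
Merge: [6, 12] + [14, 14] -> [6, 12, 14, 14]

Final sorted array: [6, 12, 14, 14]

The merge sort proceeds by recursively splitting the array and merging sorted halves.
After all merges, the sorted array is [6, 12, 14, 14].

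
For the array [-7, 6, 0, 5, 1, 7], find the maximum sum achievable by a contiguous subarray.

Using Kadane's algorithm on [-7, 6, 0, 5, 1, 7]:

Scanning through the array:
Position 1 (value 6): max_ending_here = 6, max_so_far = 6
Position 2 (value 0): max_ending_here = 6, max_so_far = 6
Position 3 (value 5): max_ending_here = 11, max_so_far = 11
Position 4 (value 1): max_ending_here = 12, max_so_far = 12
Position 5 (value 7): max_ending_here = 19, max_so_far = 19

Maximum subarray: [6, 0, 5, 1, 7]
Maximum sum: 19

The maximum subarray is [6, 0, 5, 1, 7] with sum 19. This subarray runs from index 1 to index 5.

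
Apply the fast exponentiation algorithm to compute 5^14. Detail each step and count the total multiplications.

Computing 5^14 by squaring (build up from 5^1; each line after the first costs one multiplication):

5^1 = 5
5^2 = (5^1)^2 = 5^2 = 25
5^3 = 5 * 5^2 = 5 * 25 = 125
5^6 = (5^3)^2 = 125^2 = 15625
5^7 = 5 * 5^6 = 5 * 15625 = 78125
5^14 = (5^7)^2 = 78125^2 = 6103515625

Result: 6103515625
Multiplications needed: 5 (5 lines after 5^1)

5^14 = 6103515625. Using exponentiation by squaring, this requires 5 multiplications. The key idea: if the exponent is even, square the half-power; if odd, multiply by the base once.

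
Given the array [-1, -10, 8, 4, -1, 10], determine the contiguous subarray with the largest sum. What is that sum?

Using Kadane's algorithm on [-1, -10, 8, 4, -1, 10]:

Scanning through the array:
Position 1 (value -10): max_ending_here = -10, max_so_far = -1
Position 2 (value 8): max_ending_here = 8, max_so_far = 8
Position 3 (value 4): max_ending_here = 12, max_so_far = 12
Position 4 (value -1): max_ending_here = 11, max_so_far = 12
Position 5 (value 10): max_ending_here = 21, max_so_far = 21

Maximum subarray: [8, 4, -1, 10]
Maximum sum: 21

The maximum subarray is [8, 4, -1, 10] with sum 21. This subarray runs from index 2 to index 5.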